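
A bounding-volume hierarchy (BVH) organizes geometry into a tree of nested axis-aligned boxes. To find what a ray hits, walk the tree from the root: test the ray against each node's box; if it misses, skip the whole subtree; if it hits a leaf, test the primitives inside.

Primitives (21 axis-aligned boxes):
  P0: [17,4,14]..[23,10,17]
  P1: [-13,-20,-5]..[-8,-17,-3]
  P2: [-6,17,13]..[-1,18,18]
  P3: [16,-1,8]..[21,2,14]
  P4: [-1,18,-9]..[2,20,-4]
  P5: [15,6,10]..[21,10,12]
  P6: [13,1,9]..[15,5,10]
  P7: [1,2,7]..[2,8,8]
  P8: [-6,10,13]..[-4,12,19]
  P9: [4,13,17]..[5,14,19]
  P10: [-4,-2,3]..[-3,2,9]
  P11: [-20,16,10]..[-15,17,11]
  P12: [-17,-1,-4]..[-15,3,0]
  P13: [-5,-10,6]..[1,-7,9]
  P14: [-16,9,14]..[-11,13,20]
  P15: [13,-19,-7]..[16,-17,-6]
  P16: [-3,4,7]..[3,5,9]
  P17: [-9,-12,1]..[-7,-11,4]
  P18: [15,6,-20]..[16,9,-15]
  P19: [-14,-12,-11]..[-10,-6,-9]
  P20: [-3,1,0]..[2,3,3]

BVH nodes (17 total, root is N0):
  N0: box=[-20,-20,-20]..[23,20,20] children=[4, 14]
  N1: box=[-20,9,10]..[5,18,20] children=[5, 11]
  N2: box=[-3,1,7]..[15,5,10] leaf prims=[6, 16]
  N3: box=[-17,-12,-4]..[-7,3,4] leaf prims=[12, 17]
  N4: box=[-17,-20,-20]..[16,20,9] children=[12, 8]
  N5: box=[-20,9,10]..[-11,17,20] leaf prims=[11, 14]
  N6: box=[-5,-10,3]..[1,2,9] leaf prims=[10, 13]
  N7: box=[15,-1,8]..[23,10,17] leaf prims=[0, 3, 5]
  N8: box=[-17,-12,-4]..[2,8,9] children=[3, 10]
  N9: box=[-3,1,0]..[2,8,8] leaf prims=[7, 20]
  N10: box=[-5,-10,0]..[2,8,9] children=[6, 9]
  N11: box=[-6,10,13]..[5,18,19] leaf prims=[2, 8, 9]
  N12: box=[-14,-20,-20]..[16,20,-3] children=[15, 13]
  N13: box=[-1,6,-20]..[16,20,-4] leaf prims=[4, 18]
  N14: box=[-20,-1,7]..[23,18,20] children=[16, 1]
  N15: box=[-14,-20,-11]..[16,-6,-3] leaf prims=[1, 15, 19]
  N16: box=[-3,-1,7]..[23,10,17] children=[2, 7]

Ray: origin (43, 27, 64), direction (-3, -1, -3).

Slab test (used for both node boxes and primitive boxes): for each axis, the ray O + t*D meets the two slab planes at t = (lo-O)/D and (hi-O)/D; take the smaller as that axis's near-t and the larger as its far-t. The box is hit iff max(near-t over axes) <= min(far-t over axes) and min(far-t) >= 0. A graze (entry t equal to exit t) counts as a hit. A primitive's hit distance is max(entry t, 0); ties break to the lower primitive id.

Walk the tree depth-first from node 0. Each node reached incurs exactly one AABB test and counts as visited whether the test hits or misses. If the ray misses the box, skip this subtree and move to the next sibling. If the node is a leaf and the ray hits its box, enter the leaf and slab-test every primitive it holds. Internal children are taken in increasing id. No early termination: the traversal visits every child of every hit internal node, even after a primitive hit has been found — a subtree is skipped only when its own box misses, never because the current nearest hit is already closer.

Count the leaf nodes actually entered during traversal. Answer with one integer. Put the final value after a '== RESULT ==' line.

Traverse from the root:
N0 x:[20/3,21] y:[7,47] z:[44/3,28] -> hit [44/3,21], descend [4, 14]
  N4 x:[9,20] y:[7,47] z:[55/3,28] -> hit [55/3,20], descend [8, 12]
    N8 x:[41/3,20] y:[19,39] z:[55/3,68/3] -> hit [19,20], descend [3, 10]
      N3 x:[50/3,20] y:[24,39] z:[20,68/3] -> miss, prune
      N10 x:[41/3,16] y:[19,37] z:[55/3,64/3] -> miss, prune
    N12 x:[9,19] y:[7,47] z:[67/3,28] -> miss, prune
  N14 x:[20/3,21] y:[9,28] z:[44/3,19] -> hit [44/3,19], descend [1, 16]
    N1 x:[38/3,21] y:[9,18] z:[44/3,18] -> hit [44/3,18], descend [5, 11]
      N5 x:[18,21] y:[10,18] z:[44/3,18] -> hit [18,18] leaf, test {P11(miss), P14(miss)}
      N11 x:[38/3,49/3] y:[9,17] z:[15,17] -> hit [15,49/3] leaf, test {P2(miss), P8@t=47/3, P9(miss)}
    N16 x:[20/3,46/3] y:[17,28] z:[47/3,19] -> miss, prune

order=[0, 4, 8, 3, 10, 12, 14, 1, 5, 11, 16]  |boxes|=11  |leaves|=2  hit=P8

== RESULT ==
2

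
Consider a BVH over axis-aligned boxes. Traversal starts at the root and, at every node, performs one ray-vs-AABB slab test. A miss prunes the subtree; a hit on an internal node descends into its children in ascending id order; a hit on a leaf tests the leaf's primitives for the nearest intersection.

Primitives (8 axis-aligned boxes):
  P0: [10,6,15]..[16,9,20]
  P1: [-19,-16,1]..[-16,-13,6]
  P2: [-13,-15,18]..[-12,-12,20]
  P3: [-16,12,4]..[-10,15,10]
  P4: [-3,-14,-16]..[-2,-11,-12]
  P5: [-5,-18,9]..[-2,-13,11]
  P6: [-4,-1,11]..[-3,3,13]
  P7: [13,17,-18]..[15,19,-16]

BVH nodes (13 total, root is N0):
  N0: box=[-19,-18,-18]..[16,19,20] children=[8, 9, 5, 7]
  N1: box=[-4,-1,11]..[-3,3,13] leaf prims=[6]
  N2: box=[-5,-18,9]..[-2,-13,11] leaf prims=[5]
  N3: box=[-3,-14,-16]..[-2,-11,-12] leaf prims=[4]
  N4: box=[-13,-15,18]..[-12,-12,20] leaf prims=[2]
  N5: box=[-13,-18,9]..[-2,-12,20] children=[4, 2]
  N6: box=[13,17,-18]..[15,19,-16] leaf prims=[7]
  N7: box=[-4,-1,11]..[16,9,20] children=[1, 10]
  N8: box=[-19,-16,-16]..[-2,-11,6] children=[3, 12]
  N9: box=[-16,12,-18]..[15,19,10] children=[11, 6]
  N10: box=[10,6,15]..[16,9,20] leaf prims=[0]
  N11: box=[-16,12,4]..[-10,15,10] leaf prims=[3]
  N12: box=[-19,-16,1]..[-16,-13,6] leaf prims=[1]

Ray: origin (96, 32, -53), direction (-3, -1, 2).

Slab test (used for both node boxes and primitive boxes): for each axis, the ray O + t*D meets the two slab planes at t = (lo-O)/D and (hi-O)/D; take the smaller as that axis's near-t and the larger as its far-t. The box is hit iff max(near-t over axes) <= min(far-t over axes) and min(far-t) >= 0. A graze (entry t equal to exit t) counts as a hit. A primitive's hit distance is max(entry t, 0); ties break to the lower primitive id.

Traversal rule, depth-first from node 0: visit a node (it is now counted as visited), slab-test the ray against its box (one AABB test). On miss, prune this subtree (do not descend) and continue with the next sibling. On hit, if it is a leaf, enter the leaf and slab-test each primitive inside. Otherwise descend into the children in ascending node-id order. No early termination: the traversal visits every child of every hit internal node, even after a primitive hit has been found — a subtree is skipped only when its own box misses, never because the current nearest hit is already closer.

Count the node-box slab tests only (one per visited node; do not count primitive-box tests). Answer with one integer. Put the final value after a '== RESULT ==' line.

Trace the traversal:
N0 x:[80/3,115/3] y:[13,50] z:[35/2,73/2] -> hit [80/3,73/2], descend [5, 7, 8, 9]
  N5 x:[98/3,109/3] y:[44,50] z:[31,73/2] -> miss, prune
  N7 x:[80/3,100/3] y:[23,33] z:[32,73/2] -> hit [32,33], descend [1, 10]
    N1 x:[33,100/3] y:[29,33] z:[32,33] -> hit [33,33] leaf, test {P6@t=33}
    N10 x:[80/3,86/3] y:[23,26] z:[34,73/2] -> miss, prune
  N8 x:[98/3,115/3] y:[43,48] z:[37/2,59/2] -> miss, prune
  N9 x:[27,112/3] y:[13,20] z:[35/2,63/2] -> miss, prune

Summary -> nodes [0, 5, 7, 1, 10, 8, 9]; box-tests=7; leaf-entries=1; first=P6

== RESULT ==
7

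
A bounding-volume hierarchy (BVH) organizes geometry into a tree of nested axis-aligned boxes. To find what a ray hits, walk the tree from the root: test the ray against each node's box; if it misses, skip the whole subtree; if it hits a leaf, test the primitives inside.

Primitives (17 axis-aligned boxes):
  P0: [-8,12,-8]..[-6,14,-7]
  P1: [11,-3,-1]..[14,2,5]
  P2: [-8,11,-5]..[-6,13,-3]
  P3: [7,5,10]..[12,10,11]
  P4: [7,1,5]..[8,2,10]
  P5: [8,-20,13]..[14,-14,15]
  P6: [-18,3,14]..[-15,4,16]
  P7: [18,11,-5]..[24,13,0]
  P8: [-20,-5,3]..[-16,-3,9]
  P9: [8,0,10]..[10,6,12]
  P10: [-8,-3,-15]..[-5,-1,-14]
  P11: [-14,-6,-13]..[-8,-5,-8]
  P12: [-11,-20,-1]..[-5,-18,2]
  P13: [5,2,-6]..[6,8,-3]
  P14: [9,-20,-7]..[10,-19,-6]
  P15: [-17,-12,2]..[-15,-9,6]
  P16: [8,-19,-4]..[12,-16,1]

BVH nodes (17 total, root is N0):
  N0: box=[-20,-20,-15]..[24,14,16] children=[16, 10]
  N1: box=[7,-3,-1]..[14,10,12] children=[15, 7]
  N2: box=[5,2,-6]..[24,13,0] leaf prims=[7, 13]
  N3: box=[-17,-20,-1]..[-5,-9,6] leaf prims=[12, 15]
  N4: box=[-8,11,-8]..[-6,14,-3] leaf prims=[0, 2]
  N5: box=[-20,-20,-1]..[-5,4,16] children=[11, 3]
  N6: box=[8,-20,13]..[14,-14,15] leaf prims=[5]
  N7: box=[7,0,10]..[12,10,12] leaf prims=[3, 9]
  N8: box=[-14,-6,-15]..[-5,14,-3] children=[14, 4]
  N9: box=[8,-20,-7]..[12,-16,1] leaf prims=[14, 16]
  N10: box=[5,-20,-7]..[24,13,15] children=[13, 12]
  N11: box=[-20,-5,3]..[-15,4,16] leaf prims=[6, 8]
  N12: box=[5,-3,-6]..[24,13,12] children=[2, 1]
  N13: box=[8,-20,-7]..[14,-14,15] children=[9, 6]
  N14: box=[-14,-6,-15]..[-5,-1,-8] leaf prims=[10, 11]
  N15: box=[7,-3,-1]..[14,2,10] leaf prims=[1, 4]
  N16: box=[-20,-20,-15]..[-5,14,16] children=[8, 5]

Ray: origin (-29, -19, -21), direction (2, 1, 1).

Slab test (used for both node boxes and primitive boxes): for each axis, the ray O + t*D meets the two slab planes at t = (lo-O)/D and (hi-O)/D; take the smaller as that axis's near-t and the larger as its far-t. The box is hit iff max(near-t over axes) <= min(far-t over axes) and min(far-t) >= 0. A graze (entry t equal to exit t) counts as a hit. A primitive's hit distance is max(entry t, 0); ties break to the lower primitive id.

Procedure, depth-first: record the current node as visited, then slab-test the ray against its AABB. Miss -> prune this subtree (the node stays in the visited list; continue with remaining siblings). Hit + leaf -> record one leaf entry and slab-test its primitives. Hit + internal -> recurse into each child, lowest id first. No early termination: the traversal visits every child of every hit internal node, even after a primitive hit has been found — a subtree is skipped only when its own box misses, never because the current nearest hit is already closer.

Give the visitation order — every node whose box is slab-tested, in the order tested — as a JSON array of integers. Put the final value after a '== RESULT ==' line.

Traverse from the root:
N0 x:[9/2,53/2] y:[-1,33] z:[6,37] -> hit [6,53/2], descend [10, 16]
  N10 x:[17,53/2] y:[-1,32] z:[14,36] -> hit [17,53/2], descend [12, 13]
    N12 x:[17,53/2] y:[16,32] z:[15,33] -> hit [17,53/2], descend [1, 2]
      N1 x:[18,43/2] y:[16,29] z:[20,33] -> hit [20,43/2], descend [7, 15]
        N7 x:[18,41/2] y:[19,29] z:[31,33] -> miss, prune
        N15 x:[18,43/2] y:[16,21] z:[20,31] -> hit [20,21] leaf, test {P1@t=20, P4(miss)}
      N2 x:[17,53/2] y:[21,32] z:[15,21] -> hit [21,21] leaf, test {P7(miss), P13(miss)}
    N13 x:[37/2,43/2] y:[-1,5] z:[14,36] -> miss, prune
  N16 x:[9/2,12] y:[-1,33] z:[6,37] -> hit [6,12], descend [5, 8]
    N5 x:[9/2,12] y:[-1,23] z:[20,37] -> miss, prune
    N8 x:[15/2,12] y:[13,33] z:[6,18] -> miss, prune

Visited [0, 10, 12, 1, 7, 15, 2, 13, 16, 5, 8]. Tests: 11 box, 2 leaf. Nearest: P1.

== RESULT ==
[0, 10, 12, 1, 7, 15, 2, 13, 16, 5, 8]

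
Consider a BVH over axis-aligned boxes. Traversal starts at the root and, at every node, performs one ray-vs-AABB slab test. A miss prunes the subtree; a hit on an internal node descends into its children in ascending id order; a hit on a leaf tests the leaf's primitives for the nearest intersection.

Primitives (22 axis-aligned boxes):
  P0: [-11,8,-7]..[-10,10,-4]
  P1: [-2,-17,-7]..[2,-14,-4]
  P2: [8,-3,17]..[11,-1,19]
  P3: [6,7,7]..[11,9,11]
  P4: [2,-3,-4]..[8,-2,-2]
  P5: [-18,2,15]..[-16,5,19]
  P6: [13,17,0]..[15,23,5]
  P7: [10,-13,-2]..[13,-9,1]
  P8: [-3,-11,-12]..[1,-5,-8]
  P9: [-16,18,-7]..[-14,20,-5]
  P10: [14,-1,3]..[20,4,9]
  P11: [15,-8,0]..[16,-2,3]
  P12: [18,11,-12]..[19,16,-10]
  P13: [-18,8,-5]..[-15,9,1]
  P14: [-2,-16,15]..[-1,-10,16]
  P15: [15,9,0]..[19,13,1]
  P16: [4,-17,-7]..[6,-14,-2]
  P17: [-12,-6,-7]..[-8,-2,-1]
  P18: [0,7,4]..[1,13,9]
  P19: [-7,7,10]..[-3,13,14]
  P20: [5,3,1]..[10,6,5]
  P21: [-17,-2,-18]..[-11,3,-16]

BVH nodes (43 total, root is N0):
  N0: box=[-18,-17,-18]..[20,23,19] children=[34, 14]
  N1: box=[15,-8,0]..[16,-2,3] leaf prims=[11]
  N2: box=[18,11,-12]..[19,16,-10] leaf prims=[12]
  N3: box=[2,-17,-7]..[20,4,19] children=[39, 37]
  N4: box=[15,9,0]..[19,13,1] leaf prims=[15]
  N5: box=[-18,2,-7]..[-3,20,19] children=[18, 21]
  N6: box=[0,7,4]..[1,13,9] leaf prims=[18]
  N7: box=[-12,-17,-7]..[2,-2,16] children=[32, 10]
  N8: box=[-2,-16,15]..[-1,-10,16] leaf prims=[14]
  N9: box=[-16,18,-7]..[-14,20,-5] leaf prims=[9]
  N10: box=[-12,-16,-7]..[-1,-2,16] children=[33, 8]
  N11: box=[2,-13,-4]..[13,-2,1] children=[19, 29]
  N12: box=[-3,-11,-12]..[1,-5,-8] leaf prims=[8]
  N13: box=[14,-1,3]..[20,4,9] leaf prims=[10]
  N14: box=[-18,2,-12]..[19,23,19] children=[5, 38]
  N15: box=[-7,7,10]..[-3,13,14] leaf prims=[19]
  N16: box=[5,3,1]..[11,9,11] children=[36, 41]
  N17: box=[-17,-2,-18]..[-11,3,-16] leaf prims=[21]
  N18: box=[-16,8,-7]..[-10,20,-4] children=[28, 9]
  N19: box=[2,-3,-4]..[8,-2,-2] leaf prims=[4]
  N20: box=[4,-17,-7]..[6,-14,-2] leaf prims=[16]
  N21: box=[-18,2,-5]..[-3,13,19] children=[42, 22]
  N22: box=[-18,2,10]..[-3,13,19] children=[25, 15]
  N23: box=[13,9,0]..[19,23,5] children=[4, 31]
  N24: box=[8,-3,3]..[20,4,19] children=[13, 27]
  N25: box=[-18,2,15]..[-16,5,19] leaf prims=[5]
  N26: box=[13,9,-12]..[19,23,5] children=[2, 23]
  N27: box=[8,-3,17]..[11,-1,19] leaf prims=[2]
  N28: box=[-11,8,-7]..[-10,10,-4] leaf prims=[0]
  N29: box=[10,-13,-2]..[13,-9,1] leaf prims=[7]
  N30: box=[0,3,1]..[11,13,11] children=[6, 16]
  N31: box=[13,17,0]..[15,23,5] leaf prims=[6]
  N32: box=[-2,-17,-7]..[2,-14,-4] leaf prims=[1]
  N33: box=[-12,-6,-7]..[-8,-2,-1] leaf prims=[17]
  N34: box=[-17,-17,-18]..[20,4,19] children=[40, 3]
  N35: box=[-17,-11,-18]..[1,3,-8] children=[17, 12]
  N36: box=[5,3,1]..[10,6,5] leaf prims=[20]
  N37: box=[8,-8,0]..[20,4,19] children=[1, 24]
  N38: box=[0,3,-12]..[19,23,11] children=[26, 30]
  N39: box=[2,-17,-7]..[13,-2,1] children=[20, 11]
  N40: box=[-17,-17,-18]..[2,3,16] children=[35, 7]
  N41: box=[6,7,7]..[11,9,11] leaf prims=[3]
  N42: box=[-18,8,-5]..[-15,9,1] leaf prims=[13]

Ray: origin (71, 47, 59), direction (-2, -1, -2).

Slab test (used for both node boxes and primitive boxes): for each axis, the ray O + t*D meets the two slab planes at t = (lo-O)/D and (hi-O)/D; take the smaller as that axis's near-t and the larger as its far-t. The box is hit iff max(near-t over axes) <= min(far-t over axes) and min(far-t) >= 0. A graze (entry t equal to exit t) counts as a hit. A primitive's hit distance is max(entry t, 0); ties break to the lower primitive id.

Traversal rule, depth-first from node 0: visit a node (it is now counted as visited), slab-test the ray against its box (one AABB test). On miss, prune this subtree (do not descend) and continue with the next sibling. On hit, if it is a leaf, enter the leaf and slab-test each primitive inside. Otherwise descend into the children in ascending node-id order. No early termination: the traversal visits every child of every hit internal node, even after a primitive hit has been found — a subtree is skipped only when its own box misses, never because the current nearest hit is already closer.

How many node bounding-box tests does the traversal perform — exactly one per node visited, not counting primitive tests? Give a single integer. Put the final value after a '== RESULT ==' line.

Traverse from the root:
N0 x:[51/2,89/2] y:[24,64] z:[20,77/2] -> hit [51/2,77/2], descend [14, 34]
  N14 x:[26,89/2] y:[24,45] z:[20,71/2] -> hit [26,71/2], descend [5, 38]
    N5 x:[37,89/2] y:[27,45] z:[20,33] -> miss, prune
    N38 x:[26,71/2] y:[24,44] z:[24,71/2] -> hit [26,71/2], descend [26, 30]
      N26 x:[26,29] y:[24,38] z:[27,71/2] -> hit [27,29], descend [2, 23]
        N2 x:[26,53/2] y:[31,36] z:[69/2,71/2] -> miss, prune
        N23 x:[26,29] y:[24,38] z:[27,59/2] -> hit [27,29], descend [4, 31]
          N4 x:[26,28] y:[34,38] z:[29,59/2] -> miss, prune
          N31 x:[28,29] y:[24,30] z:[27,59/2] -> hit [28,29] leaf, test {P6@t=28}
      N30 x:[30,71/2] y:[34,44] z:[24,29] -> miss, prune
  N34 x:[51/2,44] y:[43,64] z:[20,77/2] -> miss, prune

Visited [0, 14, 5, 38, 26, 2, 23, 4, 31, 30, 34]. Tests: 11 box, 1 leaf. Nearest: P6.

== RESULT ==
11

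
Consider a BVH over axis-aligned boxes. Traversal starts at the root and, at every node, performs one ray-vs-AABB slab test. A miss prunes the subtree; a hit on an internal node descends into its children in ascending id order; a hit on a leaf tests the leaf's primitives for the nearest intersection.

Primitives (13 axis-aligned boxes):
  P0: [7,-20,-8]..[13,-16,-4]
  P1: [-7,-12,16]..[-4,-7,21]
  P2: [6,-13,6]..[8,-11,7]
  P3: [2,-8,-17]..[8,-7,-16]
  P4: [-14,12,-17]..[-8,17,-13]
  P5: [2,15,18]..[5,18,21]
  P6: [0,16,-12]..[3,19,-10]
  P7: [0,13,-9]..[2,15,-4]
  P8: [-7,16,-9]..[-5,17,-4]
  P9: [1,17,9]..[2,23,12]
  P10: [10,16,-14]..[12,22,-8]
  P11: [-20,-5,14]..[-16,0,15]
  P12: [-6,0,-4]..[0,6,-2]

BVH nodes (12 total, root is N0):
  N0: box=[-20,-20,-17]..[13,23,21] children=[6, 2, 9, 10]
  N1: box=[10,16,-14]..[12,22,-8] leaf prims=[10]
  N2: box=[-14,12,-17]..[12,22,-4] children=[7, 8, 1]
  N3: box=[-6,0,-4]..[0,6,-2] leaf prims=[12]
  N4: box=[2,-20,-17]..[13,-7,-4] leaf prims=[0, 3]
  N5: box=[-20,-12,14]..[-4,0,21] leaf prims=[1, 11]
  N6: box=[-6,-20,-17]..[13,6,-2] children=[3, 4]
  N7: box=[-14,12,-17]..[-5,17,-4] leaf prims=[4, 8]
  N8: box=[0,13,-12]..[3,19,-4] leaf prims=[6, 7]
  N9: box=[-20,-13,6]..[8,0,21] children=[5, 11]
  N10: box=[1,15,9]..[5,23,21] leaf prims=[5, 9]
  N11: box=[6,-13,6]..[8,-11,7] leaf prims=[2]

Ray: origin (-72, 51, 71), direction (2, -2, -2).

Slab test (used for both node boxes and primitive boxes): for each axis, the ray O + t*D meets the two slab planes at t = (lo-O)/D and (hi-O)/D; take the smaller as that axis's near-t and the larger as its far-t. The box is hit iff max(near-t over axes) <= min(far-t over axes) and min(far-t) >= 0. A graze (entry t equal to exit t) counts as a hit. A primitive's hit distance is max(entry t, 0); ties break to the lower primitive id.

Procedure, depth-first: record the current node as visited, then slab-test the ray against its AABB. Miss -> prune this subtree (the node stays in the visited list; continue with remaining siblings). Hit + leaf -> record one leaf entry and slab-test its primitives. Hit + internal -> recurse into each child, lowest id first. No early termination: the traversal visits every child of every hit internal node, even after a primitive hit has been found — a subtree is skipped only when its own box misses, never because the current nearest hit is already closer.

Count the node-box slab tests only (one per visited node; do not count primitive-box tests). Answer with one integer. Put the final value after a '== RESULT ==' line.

Trace the traversal:
N0 x:[26,85/2] y:[14,71/2] z:[25,44] -> hit [26,71/2], descend [2, 6, 9, 10]
  N2 x:[29,42] y:[29/2,39/2] z:[75/2,44] -> miss, prune
  N6 x:[33,85/2] y:[45/2,71/2] z:[73/2,44] -> miss, prune
  N9 x:[26,40] y:[51/2,32] z:[25,65/2] -> hit [26,32], descend [5, 11]
    N5 x:[26,34] y:[51/2,63/2] z:[25,57/2] -> hit [26,57/2] leaf, test {P1(miss), P11@t=28}
    N11 x:[39,40] y:[31,32] z:[32,65/2] -> miss, prune
  N10 x:[73/2,77/2] y:[14,18] z:[25,31] -> miss, prune

Summary -> nodes [0, 2, 6, 9, 5, 11, 10]; box-tests=7; leaf-entries=1; first=P11

== RESULT ==
7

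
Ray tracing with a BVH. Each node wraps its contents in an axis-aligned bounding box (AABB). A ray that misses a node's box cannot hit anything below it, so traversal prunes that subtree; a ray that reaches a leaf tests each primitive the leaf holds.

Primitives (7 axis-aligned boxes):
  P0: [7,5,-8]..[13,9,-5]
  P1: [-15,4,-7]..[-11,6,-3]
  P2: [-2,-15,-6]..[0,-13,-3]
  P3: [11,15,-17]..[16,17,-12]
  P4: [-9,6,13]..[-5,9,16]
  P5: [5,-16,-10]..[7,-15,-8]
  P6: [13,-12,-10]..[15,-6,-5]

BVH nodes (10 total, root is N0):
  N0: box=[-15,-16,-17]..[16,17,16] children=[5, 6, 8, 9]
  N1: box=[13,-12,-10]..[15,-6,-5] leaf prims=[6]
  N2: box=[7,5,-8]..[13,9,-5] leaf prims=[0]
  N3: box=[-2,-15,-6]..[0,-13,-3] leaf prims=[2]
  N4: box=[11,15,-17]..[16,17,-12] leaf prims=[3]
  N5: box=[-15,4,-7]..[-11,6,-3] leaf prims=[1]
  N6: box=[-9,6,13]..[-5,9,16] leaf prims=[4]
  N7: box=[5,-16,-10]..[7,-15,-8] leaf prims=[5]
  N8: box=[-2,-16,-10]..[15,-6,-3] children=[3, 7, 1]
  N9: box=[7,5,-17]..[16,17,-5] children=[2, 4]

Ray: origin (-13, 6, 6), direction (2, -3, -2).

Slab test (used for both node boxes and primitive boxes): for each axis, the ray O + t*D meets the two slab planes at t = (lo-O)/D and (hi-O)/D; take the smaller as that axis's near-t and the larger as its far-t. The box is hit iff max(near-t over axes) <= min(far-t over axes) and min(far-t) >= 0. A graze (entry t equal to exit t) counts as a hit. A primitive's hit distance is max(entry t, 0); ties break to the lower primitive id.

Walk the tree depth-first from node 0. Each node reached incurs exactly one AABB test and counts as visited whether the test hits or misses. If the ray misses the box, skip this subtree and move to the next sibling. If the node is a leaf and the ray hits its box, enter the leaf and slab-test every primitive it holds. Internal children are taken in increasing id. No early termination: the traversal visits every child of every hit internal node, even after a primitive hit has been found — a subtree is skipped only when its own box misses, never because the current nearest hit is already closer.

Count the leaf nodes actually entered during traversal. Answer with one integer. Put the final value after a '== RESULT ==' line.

Traverse from the root:
N0 x:[-1,29/2] y:[-11/3,22/3] z:[-5,23/2] -> hit [-1,22/3], descend [5, 6, 8, 9]
  N5 x:[-1,1] y:[0,2/3] z:[9/2,13/2] -> miss, prune
  N6 x:[2,4] y:[-1,0] z:[-5,-7/2] -> miss, prune
  N8 x:[11/2,14] y:[4,22/3] z:[9/2,8] -> hit [11/2,22/3], descend [1, 3, 7]
    N1 x:[13,14] y:[4,6] z:[11/2,8] -> miss, prune
    N3 x:[11/2,13/2] y:[19/3,7] z:[9/2,6] -> miss, prune
    N7 x:[9,10] y:[7,22/3] z:[7,8] -> miss, prune
  N9 x:[10,29/2] y:[-11/3,1/3] z:[11/2,23/2] -> miss, prune

Visited [0, 5, 6, 8, 1, 3, 7, 9]. Tests: 8 box, 0 leaf. Nearest: miss.

== RESULT ==
0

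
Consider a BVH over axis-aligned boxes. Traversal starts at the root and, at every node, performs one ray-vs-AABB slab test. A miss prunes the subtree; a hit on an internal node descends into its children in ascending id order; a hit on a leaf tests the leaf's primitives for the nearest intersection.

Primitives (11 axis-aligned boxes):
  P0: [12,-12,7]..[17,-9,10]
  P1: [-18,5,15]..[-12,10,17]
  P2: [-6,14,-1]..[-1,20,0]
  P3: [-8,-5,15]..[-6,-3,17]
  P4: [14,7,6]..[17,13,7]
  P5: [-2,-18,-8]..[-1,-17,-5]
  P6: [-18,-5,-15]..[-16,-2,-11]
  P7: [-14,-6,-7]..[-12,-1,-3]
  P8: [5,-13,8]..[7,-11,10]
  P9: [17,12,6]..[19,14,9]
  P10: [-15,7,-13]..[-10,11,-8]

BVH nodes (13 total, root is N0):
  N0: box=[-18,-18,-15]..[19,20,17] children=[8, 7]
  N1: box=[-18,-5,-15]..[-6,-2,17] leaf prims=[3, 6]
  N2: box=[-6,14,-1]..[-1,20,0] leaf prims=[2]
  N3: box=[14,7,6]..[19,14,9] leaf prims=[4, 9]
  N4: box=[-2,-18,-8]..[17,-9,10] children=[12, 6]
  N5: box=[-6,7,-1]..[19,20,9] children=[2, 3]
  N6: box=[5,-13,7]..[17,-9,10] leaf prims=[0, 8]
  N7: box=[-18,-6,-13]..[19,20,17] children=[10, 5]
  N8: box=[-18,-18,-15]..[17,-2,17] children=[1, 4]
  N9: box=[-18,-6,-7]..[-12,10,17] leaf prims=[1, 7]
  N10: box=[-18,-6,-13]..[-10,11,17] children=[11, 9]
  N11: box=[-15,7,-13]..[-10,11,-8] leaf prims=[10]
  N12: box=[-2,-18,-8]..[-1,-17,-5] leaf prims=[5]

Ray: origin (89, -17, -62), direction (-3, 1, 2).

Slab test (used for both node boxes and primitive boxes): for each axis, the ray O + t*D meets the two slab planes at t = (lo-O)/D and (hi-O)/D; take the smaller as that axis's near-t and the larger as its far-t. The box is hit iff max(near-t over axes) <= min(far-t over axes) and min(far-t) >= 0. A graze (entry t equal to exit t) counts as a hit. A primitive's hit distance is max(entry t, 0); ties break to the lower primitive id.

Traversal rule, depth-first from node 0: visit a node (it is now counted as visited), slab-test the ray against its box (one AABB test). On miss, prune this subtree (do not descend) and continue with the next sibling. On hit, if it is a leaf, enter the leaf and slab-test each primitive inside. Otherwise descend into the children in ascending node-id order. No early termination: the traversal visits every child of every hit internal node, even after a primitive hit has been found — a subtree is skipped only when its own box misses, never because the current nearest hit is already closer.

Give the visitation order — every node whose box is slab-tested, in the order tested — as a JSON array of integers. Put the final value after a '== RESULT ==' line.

Trace the traversal:
N0 x:[70/3,107/3] y:[-1,37] z:[47/2,79/2] -> hit [47/2,107/3], descend [7, 8]
  N7 x:[70/3,107/3] y:[11,37] z:[49/2,79/2] -> hit [49/2,107/3], descend [5, 10]
    N5 x:[70/3,95/3] y:[24,37] z:[61/2,71/2] -> hit [61/2,95/3], descend [2, 3]
      N2 x:[30,95/3] y:[31,37] z:[61/2,31] -> hit [31,31] leaf, test {P2@t=31}
      N3 x:[70/3,25] y:[24,31] z:[34,71/2] -> miss, prune
    N10 x:[33,107/3] y:[11,28] z:[49/2,79/2] -> miss, prune
  N8 x:[24,107/3] y:[-1,15] z:[47/2,79/2] -> miss, prune

Summary -> nodes [0, 7, 5, 2, 3, 10, 8]; box-tests=7; leaf-entries=1; first=P2

== RESULT ==
[0, 7, 5, 2, 3, 10, 8]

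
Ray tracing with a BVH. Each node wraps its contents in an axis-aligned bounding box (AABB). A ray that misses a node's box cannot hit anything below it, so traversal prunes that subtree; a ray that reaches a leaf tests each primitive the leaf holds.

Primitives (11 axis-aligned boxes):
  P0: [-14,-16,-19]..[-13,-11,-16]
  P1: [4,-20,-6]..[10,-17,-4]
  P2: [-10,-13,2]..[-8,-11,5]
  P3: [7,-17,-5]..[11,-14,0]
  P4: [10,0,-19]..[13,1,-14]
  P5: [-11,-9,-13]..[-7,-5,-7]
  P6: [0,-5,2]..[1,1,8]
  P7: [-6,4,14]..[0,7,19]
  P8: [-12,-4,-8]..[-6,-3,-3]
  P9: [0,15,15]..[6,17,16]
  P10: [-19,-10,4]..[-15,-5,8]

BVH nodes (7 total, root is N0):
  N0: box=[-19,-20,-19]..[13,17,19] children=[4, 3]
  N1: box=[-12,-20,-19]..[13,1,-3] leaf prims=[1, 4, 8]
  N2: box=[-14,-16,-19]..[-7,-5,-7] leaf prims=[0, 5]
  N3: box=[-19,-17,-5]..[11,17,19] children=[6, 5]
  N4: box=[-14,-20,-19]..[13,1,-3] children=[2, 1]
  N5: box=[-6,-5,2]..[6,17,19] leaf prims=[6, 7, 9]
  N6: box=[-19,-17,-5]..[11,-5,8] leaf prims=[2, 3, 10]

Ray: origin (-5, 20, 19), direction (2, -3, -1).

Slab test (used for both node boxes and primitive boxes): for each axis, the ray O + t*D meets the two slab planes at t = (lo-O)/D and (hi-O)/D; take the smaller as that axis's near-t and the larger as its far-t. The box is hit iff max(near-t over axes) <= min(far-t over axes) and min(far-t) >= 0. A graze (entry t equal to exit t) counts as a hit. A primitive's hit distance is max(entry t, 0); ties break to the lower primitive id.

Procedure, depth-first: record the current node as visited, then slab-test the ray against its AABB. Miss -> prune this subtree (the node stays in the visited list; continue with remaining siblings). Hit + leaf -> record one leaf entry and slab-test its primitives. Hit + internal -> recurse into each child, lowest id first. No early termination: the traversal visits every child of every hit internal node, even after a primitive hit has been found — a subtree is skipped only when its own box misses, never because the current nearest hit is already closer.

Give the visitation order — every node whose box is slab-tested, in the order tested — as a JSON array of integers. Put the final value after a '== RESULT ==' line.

Walk:
N0 x:[-7,9] y:[1,40/3] z:[0,38] -> hit [1,9], descend [3, 4]
  N3 x:[-7,8] y:[1,37/3] z:[0,24] -> hit [1,8], descend [5, 6]
    N5 x:[-1/2,11/2] y:[1,25/3] z:[0,17] -> hit [1,11/2] leaf, test {P6(miss), P7(miss), P9(miss)}
    N6 x:[-7,8] y:[25/3,37/3] z:[11,24] -> miss, prune
  N4 x:[-9/2,9] y:[19/3,40/3] z:[22,38] -> miss, prune

5 AABB tests over nodes [0, 3, 5, 6, 4]; 1 leaf entered; closest miss.

== RESULT ==
[0, 3, 5, 6, 4]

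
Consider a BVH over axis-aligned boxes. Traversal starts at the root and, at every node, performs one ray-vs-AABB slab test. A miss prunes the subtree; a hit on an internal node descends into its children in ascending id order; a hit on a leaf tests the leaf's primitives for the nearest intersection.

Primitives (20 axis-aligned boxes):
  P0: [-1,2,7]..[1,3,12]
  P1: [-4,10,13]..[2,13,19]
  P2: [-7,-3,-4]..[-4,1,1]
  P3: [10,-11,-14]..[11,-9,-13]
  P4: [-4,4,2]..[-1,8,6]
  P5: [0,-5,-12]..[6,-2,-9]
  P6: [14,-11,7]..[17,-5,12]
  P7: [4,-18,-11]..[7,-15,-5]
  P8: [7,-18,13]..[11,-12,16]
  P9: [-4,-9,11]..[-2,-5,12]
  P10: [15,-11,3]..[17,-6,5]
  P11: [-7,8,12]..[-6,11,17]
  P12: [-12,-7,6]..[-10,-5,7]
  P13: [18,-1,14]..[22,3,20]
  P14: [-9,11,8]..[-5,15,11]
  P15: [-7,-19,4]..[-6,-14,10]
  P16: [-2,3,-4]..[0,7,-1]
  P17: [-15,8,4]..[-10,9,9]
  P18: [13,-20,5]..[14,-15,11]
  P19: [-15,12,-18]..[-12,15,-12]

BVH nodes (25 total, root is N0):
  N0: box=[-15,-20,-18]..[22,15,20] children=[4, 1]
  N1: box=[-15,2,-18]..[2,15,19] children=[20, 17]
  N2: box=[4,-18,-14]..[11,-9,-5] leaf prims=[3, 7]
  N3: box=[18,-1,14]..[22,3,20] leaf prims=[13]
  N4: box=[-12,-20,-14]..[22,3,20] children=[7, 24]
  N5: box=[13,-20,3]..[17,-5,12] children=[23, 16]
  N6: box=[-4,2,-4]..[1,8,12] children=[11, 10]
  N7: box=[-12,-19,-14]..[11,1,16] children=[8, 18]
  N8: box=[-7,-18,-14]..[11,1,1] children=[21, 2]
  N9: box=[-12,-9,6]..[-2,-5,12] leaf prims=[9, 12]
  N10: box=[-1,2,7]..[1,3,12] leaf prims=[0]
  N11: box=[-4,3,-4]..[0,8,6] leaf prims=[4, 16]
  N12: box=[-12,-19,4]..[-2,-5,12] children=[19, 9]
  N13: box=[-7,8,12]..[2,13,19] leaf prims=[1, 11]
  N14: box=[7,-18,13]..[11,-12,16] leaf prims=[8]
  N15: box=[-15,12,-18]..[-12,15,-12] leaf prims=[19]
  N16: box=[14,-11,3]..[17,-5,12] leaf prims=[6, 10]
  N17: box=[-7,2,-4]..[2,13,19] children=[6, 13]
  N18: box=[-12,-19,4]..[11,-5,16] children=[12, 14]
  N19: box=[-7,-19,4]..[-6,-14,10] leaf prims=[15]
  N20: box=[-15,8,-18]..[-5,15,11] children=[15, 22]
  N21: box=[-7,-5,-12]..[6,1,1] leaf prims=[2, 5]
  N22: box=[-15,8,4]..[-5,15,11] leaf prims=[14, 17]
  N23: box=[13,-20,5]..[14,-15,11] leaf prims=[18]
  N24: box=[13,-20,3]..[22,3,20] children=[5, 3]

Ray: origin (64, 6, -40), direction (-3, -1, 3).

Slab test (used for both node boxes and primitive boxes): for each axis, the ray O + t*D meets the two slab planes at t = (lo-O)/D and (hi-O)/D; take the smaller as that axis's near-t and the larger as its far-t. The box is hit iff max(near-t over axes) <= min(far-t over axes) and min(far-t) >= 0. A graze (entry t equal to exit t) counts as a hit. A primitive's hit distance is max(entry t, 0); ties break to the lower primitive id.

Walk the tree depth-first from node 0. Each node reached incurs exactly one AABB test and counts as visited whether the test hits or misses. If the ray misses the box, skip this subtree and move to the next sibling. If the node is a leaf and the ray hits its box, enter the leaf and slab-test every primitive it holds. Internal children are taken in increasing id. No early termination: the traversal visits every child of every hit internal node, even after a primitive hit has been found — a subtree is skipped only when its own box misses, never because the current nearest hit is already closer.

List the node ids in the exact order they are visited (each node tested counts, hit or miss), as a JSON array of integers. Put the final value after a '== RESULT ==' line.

Trace the traversal:
N0 x:[14,79/3] y:[-9,26] z:[22/3,20] -> hit [14,20], descend [1, 4]
  N1 x:[62/3,79/3] y:[-9,4] z:[22/3,59/3] -> miss, prune
  N4 x:[14,76/3] y:[3,26] z:[26/3,20] -> hit [14,20], descend [7, 24]
    N7 x:[53/3,76/3] y:[5,25] z:[26/3,56/3] -> hit [53/3,56/3], descend [8, 18]
      N8 x:[53/3,71/3] y:[5,24] z:[26/3,41/3] -> miss, prune
      N18 x:[53/3,76/3] y:[11,25] z:[44/3,56/3] -> hit [53/3,56/3], descend [12, 14]
        N12 x:[22,76/3] y:[11,25] z:[44/3,52/3] -> miss, prune
        N14 x:[53/3,19] y:[18,24] z:[53/3,56/3] -> hit [18,56/3] leaf, test {P8@t=18}
    N24 x:[14,17] y:[3,26] z:[43/3,20] -> hit [43/3,17], descend [3, 5]
      N3 x:[14,46/3] y:[3,7] z:[18,20] -> miss, prune
      N5 x:[47/3,17] y:[11,26] z:[43/3,52/3] -> hit [47/3,17], descend [16, 23]
        N16 x:[47/3,50/3] y:[11,17] z:[43/3,52/3] -> hit [47/3,50/3] leaf, test {P6@t=47/3, P10(miss)}
        N23 x:[50/3,17] y:[21,26] z:[15,17] -> miss, prune

13 AABB tests over nodes [0, 1, 4, 7, 8, 18, 12, 14, 24, 3, 5, 16, 23]; 2 leaves entered; closest P6.

== RESULT ==
[0, 1, 4, 7, 8, 18, 12, 14, 24, 3, 5, 16, 23]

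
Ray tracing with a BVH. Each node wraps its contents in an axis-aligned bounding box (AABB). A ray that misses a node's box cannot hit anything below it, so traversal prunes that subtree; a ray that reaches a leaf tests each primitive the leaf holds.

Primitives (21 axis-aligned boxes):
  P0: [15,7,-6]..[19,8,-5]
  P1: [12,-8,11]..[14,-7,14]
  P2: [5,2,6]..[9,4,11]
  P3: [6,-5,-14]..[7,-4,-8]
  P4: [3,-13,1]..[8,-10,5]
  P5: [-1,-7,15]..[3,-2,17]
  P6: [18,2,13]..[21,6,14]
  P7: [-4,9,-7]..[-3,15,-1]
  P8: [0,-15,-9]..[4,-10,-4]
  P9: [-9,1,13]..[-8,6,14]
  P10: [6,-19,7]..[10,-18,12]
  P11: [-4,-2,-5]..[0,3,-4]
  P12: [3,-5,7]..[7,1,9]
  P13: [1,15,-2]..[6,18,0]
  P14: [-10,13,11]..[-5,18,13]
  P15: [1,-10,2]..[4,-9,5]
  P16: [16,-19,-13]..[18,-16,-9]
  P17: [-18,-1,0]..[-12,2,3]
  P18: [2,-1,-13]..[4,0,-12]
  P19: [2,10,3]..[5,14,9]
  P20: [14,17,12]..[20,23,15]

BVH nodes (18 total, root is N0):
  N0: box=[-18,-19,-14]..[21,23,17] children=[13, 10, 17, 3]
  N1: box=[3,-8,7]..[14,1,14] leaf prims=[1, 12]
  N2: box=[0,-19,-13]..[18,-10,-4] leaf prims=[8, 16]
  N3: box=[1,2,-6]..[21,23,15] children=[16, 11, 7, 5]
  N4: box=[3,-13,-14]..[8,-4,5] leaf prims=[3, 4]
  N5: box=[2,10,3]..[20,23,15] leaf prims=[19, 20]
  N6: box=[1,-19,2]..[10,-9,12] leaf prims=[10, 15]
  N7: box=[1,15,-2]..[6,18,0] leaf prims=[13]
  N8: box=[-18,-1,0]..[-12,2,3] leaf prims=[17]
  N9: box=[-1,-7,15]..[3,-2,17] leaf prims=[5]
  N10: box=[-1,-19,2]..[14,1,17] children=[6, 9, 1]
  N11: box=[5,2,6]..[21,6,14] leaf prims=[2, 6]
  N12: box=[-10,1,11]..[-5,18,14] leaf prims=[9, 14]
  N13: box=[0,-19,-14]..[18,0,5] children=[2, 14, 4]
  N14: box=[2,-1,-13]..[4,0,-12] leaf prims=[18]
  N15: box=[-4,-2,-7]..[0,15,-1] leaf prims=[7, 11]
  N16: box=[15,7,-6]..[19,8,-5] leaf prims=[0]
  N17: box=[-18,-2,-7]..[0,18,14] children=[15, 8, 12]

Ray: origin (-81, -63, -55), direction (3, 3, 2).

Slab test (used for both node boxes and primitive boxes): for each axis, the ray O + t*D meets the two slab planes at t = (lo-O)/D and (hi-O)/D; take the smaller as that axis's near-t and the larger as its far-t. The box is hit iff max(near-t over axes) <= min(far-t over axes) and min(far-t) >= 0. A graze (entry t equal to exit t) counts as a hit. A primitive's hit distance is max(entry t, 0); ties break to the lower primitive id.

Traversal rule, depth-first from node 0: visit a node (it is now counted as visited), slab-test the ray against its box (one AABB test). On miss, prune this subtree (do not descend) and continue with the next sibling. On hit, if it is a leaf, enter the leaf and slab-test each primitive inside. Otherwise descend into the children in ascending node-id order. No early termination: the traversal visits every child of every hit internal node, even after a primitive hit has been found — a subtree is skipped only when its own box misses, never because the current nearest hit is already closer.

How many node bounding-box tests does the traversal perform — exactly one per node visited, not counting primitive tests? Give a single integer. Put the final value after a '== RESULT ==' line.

Trace the traversal:
N0 x:[21,34] y:[44/3,86/3] z:[41/2,36] -> hit [21,86/3], descend [3, 10, 13, 17]
  N3 x:[82/3,34] y:[65/3,86/3] z:[49/2,35] -> hit [82/3,86/3], descend [5, 7, 11, 16]
    N5 x:[83/3,101/3] y:[73/3,86/3] z:[29,35] -> miss, prune
    N7 x:[82/3,29] y:[26,27] z:[53/2,55/2] -> miss, prune
    N11 x:[86/3,34] y:[65/3,23] z:[61/2,69/2] -> miss, prune
    N16 x:[32,100/3] y:[70/3,71/3] z:[49/2,25] -> miss, prune
  N10 x:[80/3,95/3] y:[44/3,64/3] z:[57/2,36] -> miss, prune
  N13 x:[27,33] y:[44/3,21] z:[41/2,30] -> miss, prune
  N17 x:[21,27] y:[61/3,27] z:[24,69/2] -> hit [24,27], descend [8, 12, 15]
    N8 x:[21,23] y:[62/3,65/3] z:[55/2,29] -> miss, prune
    N12 x:[71/3,76/3] y:[64/3,27] z:[33,69/2] -> miss, prune
    N15 x:[77/3,27] y:[61/3,26] z:[24,27] -> hit [77/3,26] leaf, test {P7@t=77/3, P11(miss)}

Summary -> nodes [0, 3, 5, 7, 11, 16, 10, 13, 17, 8, 12, 15]; box-tests=12; leaf-entries=1; first=P7

== RESULT ==
12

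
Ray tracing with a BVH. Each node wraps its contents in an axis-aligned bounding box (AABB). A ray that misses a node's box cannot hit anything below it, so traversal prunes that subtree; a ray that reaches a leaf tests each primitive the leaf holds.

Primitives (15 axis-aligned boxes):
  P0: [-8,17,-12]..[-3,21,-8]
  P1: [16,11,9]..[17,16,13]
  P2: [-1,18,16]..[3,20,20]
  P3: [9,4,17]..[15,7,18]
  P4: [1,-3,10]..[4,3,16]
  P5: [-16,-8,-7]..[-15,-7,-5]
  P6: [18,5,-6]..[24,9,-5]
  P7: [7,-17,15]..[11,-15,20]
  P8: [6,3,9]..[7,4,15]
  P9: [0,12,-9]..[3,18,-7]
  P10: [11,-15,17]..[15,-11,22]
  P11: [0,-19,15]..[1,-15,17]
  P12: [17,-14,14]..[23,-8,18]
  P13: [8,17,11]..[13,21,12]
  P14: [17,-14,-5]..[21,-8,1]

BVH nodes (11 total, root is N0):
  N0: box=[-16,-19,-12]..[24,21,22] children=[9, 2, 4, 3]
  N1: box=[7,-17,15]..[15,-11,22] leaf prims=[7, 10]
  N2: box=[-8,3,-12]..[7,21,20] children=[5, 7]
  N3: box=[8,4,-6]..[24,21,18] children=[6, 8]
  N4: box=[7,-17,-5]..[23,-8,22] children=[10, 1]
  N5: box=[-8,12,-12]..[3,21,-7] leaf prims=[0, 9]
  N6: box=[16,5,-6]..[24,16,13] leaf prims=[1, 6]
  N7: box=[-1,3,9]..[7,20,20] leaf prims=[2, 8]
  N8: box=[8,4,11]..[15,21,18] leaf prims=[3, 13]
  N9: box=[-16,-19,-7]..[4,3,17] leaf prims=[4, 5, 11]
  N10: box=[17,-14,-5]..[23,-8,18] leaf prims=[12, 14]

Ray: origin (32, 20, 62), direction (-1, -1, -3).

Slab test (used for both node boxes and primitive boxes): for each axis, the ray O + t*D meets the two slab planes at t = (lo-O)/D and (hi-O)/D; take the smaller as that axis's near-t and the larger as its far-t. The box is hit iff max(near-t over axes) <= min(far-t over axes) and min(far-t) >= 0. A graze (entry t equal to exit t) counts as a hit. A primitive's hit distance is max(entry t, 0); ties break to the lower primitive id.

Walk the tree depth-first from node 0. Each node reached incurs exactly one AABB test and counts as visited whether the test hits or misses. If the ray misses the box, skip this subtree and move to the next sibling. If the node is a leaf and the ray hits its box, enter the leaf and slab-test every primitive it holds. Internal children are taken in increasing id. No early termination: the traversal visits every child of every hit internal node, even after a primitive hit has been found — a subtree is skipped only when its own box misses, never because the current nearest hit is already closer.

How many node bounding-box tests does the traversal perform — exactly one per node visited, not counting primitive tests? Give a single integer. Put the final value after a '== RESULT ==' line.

Traverse from the root:
N0 x:[8,48] y:[-1,39] z:[40/3,74/3] -> hit [40/3,74/3], descend [2, 3, 4, 9]
  N2 x:[25,40] y:[-1,17] z:[14,74/3] -> miss, prune
  N3 x:[8,24] y:[-1,16] z:[44/3,68/3] -> hit [44/3,16], descend [6, 8]
    N6 x:[8,16] y:[4,15] z:[49/3,68/3] -> miss, prune
    N8 x:[17,24] y:[-1,16] z:[44/3,17] -> miss, prune
  N4 x:[9,25] y:[28,37] z:[40/3,67/3] -> miss, prune
  N9 x:[28,48] y:[17,39] z:[15,23] -> miss, prune

7 AABB tests over nodes [0, 2, 3, 6, 8, 4, 9]; 0 leaves entered; closest miss.

== RESULT ==
7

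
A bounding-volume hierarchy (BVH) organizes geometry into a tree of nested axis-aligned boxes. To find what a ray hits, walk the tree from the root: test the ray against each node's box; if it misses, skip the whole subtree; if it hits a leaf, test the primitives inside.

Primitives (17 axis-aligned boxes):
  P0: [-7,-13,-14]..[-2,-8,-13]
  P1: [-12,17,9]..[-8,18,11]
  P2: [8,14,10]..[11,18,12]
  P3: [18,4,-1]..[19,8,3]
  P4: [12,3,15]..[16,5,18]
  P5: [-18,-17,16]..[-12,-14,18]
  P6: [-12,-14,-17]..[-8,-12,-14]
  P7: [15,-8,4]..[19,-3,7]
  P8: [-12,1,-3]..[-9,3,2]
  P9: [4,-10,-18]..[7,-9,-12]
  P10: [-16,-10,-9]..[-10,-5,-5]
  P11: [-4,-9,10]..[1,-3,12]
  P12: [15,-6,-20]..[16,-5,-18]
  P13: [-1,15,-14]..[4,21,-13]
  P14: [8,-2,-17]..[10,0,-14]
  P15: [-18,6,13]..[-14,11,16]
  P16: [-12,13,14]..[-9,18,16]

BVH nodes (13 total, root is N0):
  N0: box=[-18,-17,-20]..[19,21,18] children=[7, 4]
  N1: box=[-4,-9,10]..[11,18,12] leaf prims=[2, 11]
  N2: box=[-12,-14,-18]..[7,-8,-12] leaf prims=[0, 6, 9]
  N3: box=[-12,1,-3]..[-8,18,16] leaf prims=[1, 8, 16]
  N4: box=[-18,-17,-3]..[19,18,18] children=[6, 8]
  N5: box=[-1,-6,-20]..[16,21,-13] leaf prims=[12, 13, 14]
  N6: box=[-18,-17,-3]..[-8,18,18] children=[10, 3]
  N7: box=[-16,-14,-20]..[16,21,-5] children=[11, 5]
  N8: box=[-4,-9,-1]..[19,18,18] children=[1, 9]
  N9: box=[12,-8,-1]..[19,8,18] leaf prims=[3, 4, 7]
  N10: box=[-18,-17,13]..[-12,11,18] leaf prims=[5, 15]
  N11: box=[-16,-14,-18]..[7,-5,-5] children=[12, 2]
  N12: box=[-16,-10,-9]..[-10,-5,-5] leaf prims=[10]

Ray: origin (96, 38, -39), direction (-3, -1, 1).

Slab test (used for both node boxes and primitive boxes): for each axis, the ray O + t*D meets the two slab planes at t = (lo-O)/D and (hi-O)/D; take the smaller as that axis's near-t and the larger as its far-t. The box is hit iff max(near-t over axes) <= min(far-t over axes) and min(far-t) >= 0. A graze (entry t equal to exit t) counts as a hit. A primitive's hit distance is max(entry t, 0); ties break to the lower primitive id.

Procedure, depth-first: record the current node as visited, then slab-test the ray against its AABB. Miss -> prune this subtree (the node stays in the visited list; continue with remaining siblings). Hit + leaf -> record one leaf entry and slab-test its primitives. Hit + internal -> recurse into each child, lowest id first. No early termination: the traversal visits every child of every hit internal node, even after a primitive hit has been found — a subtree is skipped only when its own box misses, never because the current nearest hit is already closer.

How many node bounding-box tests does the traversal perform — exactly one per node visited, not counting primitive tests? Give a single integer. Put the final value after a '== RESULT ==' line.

Walk:
N0 x:[77/3,38] y:[17,55] z:[19,57] -> hit [77/3,38], descend [4, 7]
  N4 x:[77/3,38] y:[20,55] z:[36,57] -> hit [36,38], descend [6, 8]
    N6 x:[104/3,38] y:[20,55] z:[36,57] -> hit [36,38], descend [3, 10]
      N3 x:[104/3,36] y:[20,37] z:[36,55] -> hit [36,36] leaf, test {P1(miss), P8@t=36, P16(miss)}
      N10 x:[36,38] y:[27,55] z:[52,57] -> miss, prune
    N8 x:[77/3,100/3] y:[20,47] z:[38,57] -> miss, prune
  N7 x:[80/3,112/3] y:[17,52] z:[19,34] -> hit [80/3,34], descend [5, 11]
    N5 x:[80/3,97/3] y:[17,44] z:[19,26] -> miss, prune
    N11 x:[89/3,112/3] y:[43,52] z:[21,34] -> miss, prune

order=[0, 4, 6, 3, 10, 8, 7, 5, 11]  |boxes|=9  |leaves|=1  hit=P8

== RESULT ==
9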